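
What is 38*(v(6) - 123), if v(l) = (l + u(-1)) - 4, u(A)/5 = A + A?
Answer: -4978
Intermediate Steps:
u(A) = 10*A (u(A) = 5*(A + A) = 5*(2*A) = 10*A)
v(l) = -14 + l (v(l) = (l + 10*(-1)) - 4 = (l - 10) - 4 = (-10 + l) - 4 = -14 + l)
38*(v(6) - 123) = 38*((-14 + 6) - 123) = 38*(-8 - 123) = 38*(-131) = -4978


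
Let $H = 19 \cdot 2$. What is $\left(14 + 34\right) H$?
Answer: $1824$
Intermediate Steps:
$H = 38$
$\left(14 + 34\right) H = \left(14 + 34\right) 38 = 48 \cdot 38 = 1824$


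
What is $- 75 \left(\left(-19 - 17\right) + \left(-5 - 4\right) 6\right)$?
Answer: $6750$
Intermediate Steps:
$- 75 \left(\left(-19 - 17\right) + \left(-5 - 4\right) 6\right) = - 75 \left(\left(-19 - 17\right) - 54\right) = - 75 \left(-36 - 54\right) = \left(-75\right) \left(-90\right) = 6750$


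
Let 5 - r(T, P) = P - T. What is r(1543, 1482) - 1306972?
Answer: -1306906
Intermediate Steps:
r(T, P) = 5 + T - P (r(T, P) = 5 - (P - T) = 5 + (T - P) = 5 + T - P)
r(1543, 1482) - 1306972 = (5 + 1543 - 1*1482) - 1306972 = (5 + 1543 - 1482) - 1306972 = 66 - 1306972 = -1306906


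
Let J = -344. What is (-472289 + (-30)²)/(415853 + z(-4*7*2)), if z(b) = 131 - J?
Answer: -471389/416328 ≈ -1.1323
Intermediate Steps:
z(b) = 475 (z(b) = 131 - 1*(-344) = 131 + 344 = 475)
(-472289 + (-30)²)/(415853 + z(-4*7*2)) = (-472289 + (-30)²)/(415853 + 475) = (-472289 + 900)/416328 = -471389*1/416328 = -471389/416328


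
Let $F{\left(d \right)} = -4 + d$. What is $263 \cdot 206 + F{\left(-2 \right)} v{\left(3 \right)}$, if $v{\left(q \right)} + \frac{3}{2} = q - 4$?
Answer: $54193$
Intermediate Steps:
$v{\left(q \right)} = - \frac{11}{2} + q$ ($v{\left(q \right)} = - \frac{3}{2} + \left(q - 4\right) = - \frac{3}{2} + \left(-4 + q\right) = - \frac{11}{2} + q$)
$263 \cdot 206 + F{\left(-2 \right)} v{\left(3 \right)} = 263 \cdot 206 + \left(-4 - 2\right) \left(- \frac{11}{2} + 3\right) = 54178 - -15 = 54178 + 15 = 54193$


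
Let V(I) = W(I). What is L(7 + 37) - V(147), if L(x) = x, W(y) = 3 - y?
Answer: 188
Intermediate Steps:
V(I) = 3 - I
L(7 + 37) - V(147) = (7 + 37) - (3 - 1*147) = 44 - (3 - 147) = 44 - 1*(-144) = 44 + 144 = 188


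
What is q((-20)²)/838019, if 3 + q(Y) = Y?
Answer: 397/838019 ≈ 0.00047374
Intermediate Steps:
q(Y) = -3 + Y
q((-20)²)/838019 = (-3 + (-20)²)/838019 = (-3 + 400)*(1/838019) = 397*(1/838019) = 397/838019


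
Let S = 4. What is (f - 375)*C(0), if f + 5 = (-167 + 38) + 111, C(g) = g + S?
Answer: -1592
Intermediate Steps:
C(g) = 4 + g (C(g) = g + 4 = 4 + g)
f = -23 (f = -5 + ((-167 + 38) + 111) = -5 + (-129 + 111) = -5 - 18 = -23)
(f - 375)*C(0) = (-23 - 375)*(4 + 0) = -398*4 = -1592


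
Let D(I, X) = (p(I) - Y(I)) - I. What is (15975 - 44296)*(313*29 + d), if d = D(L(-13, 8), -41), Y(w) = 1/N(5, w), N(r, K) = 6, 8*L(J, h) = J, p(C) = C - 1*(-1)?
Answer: -1542559907/6 ≈ -2.5709e+8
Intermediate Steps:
p(C) = 1 + C (p(C) = C + 1 = 1 + C)
L(J, h) = J/8
Y(w) = ⅙ (Y(w) = 1/6 = ⅙)
D(I, X) = ⅚ (D(I, X) = ((1 + I) - 1*⅙) - I = ((1 + I) - ⅙) - I = (⅚ + I) - I = ⅚)
d = ⅚ ≈ 0.83333
(15975 - 44296)*(313*29 + d) = (15975 - 44296)*(313*29 + ⅚) = -28321*(9077 + ⅚) = -28321*54467/6 = -1542559907/6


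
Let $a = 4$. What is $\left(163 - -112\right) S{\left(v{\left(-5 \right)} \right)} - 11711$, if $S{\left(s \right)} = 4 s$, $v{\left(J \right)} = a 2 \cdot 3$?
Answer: $14689$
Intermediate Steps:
$v{\left(J \right)} = 24$ ($v{\left(J \right)} = 4 \cdot 2 \cdot 3 = 8 \cdot 3 = 24$)
$\left(163 - -112\right) S{\left(v{\left(-5 \right)} \right)} - 11711 = \left(163 - -112\right) 4 \cdot 24 - 11711 = \left(163 + 112\right) 96 - 11711 = 275 \cdot 96 - 11711 = 26400 - 11711 = 14689$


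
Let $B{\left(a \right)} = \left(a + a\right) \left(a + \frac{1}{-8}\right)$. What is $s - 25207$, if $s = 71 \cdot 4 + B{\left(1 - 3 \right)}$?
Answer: $- \frac{49829}{2} \approx -24915.0$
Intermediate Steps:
$B{\left(a \right)} = 2 a \left(- \frac{1}{8} + a\right)$ ($B{\left(a \right)} = 2 a \left(a - \frac{1}{8}\right) = 2 a \left(- \frac{1}{8} + a\right)$)
$s = \frac{585}{2}$ ($s = 71 \cdot 4 + \frac{\left(1 - 3\right) \left(-1 + 8 \left(1 - 3\right)\right)}{4} = 284 + \frac{1}{4} \left(-2\right) \left(-1 + 8 \left(-2\right)\right) = 284 + \frac{1}{4} \left(-2\right) \left(-1 - 16\right) = 284 + \frac{1}{4} \left(-2\right) \left(-17\right) = 284 + \frac{17}{2} = \frac{585}{2} \approx 292.5$)
$s - 25207 = \frac{585}{2} - 25207 = - \frac{49829}{2}$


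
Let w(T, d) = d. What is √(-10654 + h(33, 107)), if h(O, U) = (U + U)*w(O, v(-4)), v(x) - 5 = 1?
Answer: I*√9370 ≈ 96.799*I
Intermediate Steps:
v(x) = 6 (v(x) = 5 + 1 = 6)
h(O, U) = 12*U (h(O, U) = (U + U)*6 = (2*U)*6 = 12*U)
√(-10654 + h(33, 107)) = √(-10654 + 12*107) = √(-10654 + 1284) = √(-9370) = I*√9370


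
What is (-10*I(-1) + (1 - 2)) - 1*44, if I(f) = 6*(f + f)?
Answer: 75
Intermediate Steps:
I(f) = 12*f (I(f) = 6*(2*f) = 12*f)
(-10*I(-1) + (1 - 2)) - 1*44 = (-120*(-1) + (1 - 2)) - 1*44 = (-10*(-12) - 1) - 44 = (120 - 1) - 44 = 119 - 44 = 75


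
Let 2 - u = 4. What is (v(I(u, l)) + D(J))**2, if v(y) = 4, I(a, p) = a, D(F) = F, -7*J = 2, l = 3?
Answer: 676/49 ≈ 13.796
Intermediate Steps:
u = -2 (u = 2 - 1*4 = 2 - 4 = -2)
J = -2/7 (J = -1/7*2 = -2/7 ≈ -0.28571)
(v(I(u, l)) + D(J))**2 = (4 - 2/7)**2 = (26/7)**2 = 676/49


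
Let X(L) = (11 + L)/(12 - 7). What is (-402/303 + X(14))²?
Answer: 137641/10201 ≈ 13.493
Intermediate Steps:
X(L) = 11/5 + L/5 (X(L) = (11 + L)/5 = (11 + L)*(⅕) = 11/5 + L/5)
(-402/303 + X(14))² = (-402/303 + (11/5 + (⅕)*14))² = (-402*1/303 + (11/5 + 14/5))² = (-134/101 + 5)² = (371/101)² = 137641/10201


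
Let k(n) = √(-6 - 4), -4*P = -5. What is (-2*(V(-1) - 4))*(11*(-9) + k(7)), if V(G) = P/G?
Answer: -2079/2 + 21*I*√10/2 ≈ -1039.5 + 33.204*I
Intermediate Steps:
P = 5/4 (P = -¼*(-5) = 5/4 ≈ 1.2500)
k(n) = I*√10 (k(n) = √(-10) = I*√10)
V(G) = 5/(4*G)
(-2*(V(-1) - 4))*(11*(-9) + k(7)) = (-2*((5/4)/(-1) - 4))*(11*(-9) + I*√10) = (-2*((5/4)*(-1) - 4))*(-99 + I*√10) = (-2*(-5/4 - 4))*(-99 + I*√10) = (-2*(-21/4))*(-99 + I*√10) = 21*(-99 + I*√10)/2 = -2079/2 + 21*I*√10/2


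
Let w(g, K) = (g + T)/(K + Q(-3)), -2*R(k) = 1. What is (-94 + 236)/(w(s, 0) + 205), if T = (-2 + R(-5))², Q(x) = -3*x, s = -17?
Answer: 5112/7337 ≈ 0.69674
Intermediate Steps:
R(k) = -½ (R(k) = -½*1 = -½)
T = 25/4 (T = (-2 - ½)² = (-5/2)² = 25/4 ≈ 6.2500)
w(g, K) = (25/4 + g)/(9 + K) (w(g, K) = (g + 25/4)/(K - 3*(-3)) = (25/4 + g)/(K + 9) = (25/4 + g)/(9 + K))
(-94 + 236)/(w(s, 0) + 205) = (-94 + 236)/((25/4 - 17)/(9 + 0) + 205) = 142/(-43/4/9 + 205) = 142/((⅑)*(-43/4) + 205) = 142/(-43/36 + 205) = 142/(7337/36) = 142*(36/7337) = 5112/7337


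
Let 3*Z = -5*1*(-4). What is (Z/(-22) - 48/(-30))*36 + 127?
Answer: 9553/55 ≈ 173.69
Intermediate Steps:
Z = 20/3 (Z = (-5*1*(-4))/3 = (-5*(-4))/3 = (⅓)*20 = 20/3 ≈ 6.6667)
(Z/(-22) - 48/(-30))*36 + 127 = ((20/3)/(-22) - 48/(-30))*36 + 127 = ((20/3)*(-1/22) - 48*(-1/30))*36 + 127 = (-10/33 + 8/5)*36 + 127 = (214/165)*36 + 127 = 2568/55 + 127 = 9553/55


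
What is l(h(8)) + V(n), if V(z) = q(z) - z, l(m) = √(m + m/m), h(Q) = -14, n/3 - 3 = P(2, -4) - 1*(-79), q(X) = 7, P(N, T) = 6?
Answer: -257 + I*√13 ≈ -257.0 + 3.6056*I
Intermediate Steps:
n = 264 (n = 9 + 3*(6 - 1*(-79)) = 9 + 3*(6 + 79) = 9 + 3*85 = 9 + 255 = 264)
l(m) = √(1 + m) (l(m) = √(m + 1) = √(1 + m))
V(z) = 7 - z
l(h(8)) + V(n) = √(1 - 14) + (7 - 1*264) = √(-13) + (7 - 264) = I*√13 - 257 = -257 + I*√13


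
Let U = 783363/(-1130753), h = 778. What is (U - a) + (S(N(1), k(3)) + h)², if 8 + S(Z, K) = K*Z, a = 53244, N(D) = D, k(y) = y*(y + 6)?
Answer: 658057886282/1130753 ≈ 5.8196e+5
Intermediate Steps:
k(y) = y*(6 + y)
S(Z, K) = -8 + K*Z
U = -783363/1130753 (U = 783363*(-1/1130753) = -783363/1130753 ≈ -0.69278)
(U - a) + (S(N(1), k(3)) + h)² = (-783363/1130753 - 1*53244) + ((-8 + (3*(6 + 3))*1) + 778)² = (-783363/1130753 - 53244) + ((-8 + (3*9)*1) + 778)² = -60206596095/1130753 + ((-8 + 27*1) + 778)² = -60206596095/1130753 + ((-8 + 27) + 778)² = -60206596095/1130753 + (19 + 778)² = -60206596095/1130753 + 797² = -60206596095/1130753 + 635209 = 658057886282/1130753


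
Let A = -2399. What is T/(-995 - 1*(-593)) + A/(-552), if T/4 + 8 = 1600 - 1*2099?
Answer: 347309/36984 ≈ 9.3908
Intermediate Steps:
T = -2028 (T = -32 + 4*(1600 - 1*2099) = -32 + 4*(1600 - 2099) = -32 + 4*(-499) = -32 - 1996 = -2028)
T/(-995 - 1*(-593)) + A/(-552) = -2028/(-995 - 1*(-593)) - 2399/(-552) = -2028/(-995 + 593) - 2399*(-1/552) = -2028/(-402) + 2399/552 = -2028*(-1/402) + 2399/552 = 338/67 + 2399/552 = 347309/36984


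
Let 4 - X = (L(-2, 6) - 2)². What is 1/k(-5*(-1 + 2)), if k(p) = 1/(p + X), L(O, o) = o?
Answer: -17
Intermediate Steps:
X = -12 (X = 4 - (6 - 2)² = 4 - 1*4² = 4 - 1*16 = 4 - 16 = -12)
k(p) = 1/(-12 + p) (k(p) = 1/(p - 12) = 1/(-12 + p))
1/k(-5*(-1 + 2)) = 1/(1/(-12 - 5*(-1 + 2))) = 1/(1/(-12 - 5*1)) = 1/(1/(-12 - 5)) = 1/(1/(-17)) = 1/(-1/17) = -17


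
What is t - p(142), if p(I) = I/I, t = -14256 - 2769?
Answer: -17026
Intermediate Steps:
t = -17025
p(I) = 1
t - p(142) = -17025 - 1*1 = -17025 - 1 = -17026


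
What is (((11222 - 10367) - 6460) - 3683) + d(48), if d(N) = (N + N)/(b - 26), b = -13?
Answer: -120776/13 ≈ -9290.5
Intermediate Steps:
d(N) = -2*N/39 (d(N) = (N + N)/(-13 - 26) = (2*N)/(-39) = (2*N)*(-1/39) = -2*N/39)
(((11222 - 10367) - 6460) - 3683) + d(48) = (((11222 - 10367) - 6460) - 3683) - 2/39*48 = ((855 - 6460) - 3683) - 32/13 = (-5605 - 3683) - 32/13 = -9288 - 32/13 = -120776/13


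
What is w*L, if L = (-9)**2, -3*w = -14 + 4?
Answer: 270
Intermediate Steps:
w = 10/3 (w = -(-14 + 4)/3 = -1/3*(-10) = 10/3 ≈ 3.3333)
L = 81
w*L = (10/3)*81 = 270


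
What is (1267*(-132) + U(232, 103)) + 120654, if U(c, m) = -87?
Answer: -46677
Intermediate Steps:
(1267*(-132) + U(232, 103)) + 120654 = (1267*(-132) - 87) + 120654 = (-167244 - 87) + 120654 = -167331 + 120654 = -46677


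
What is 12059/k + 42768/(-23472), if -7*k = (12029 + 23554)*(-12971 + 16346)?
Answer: -35681268944/19575097875 ≈ -1.8228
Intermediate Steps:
k = -120092625/7 (k = -(12029 + 23554)*(-12971 + 16346)/7 = -35583*3375/7 = -⅐*120092625 = -120092625/7 ≈ -1.7156e+7)
12059/k + 42768/(-23472) = 12059/(-120092625/7) + 42768/(-23472) = 12059*(-7/120092625) + 42768*(-1/23472) = -84413/120092625 - 297/163 = -35681268944/19575097875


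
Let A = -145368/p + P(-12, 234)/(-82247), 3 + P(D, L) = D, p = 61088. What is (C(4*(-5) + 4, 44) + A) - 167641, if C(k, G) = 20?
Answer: -105273867414829/628038092 ≈ -1.6762e+5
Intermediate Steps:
P(D, L) = -3 + D
A = -1494395697/628038092 (A = -145368/61088 + (-3 - 12)/(-82247) = -145368*1/61088 - 15*(-1/82247) = -18171/7636 + 15/82247 = -1494395697/628038092 ≈ -2.3795)
(C(4*(-5) + 4, 44) + A) - 167641 = (20 - 1494395697/628038092) - 167641 = 11066366143/628038092 - 167641 = -105273867414829/628038092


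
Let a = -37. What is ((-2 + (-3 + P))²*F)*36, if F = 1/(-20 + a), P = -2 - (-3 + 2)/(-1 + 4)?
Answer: -1600/57 ≈ -28.070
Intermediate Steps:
P = -5/3 (P = -2 - (-1)/3 = -2 - 1*(-⅓) = -2 + ⅓ = -5/3 ≈ -1.6667)
F = -1/57 (F = 1/(-20 - 37) = 1/(-57) = -1/57 ≈ -0.017544)
((-2 + (-3 + P))²*F)*36 = ((-2 + (-3 - 5/3))²*(-1/57))*36 = ((-2 - 14/3)²*(-1/57))*36 = ((-20/3)²*(-1/57))*36 = ((400/9)*(-1/57))*36 = -400/513*36 = -1600/57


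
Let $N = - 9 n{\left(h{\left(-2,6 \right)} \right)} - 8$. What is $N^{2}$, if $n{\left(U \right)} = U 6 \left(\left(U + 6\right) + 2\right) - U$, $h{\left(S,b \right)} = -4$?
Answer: $672400$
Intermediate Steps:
$n{\left(U \right)} = - U + 6 U \left(8 + U\right)$ ($n{\left(U \right)} = 6 U \left(\left(6 + U\right) + 2\right) - U = 6 U \left(8 + U\right) - U = - U + 6 U \left(8 + U\right)$)
$N = 820$ ($N = - 9 \left(- 4 \left(47 + 6 \left(-4\right)\right)\right) - 8 = - 9 \left(- 4 \left(47 - 24\right)\right) - 8 = - 9 \left(\left(-4\right) 23\right) - 8 = \left(-9\right) \left(-92\right) - 8 = 828 - 8 = 820$)
$N^{2} = 820^{2} = 672400$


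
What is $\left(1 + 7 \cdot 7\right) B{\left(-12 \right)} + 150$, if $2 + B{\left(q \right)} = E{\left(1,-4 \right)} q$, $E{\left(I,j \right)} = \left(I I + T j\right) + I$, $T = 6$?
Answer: $13250$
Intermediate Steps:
$E{\left(I,j \right)} = I + I^{2} + 6 j$ ($E{\left(I,j \right)} = \left(I I + 6 j\right) + I = \left(I^{2} + 6 j\right) + I = I + I^{2} + 6 j$)
$B{\left(q \right)} = -2 - 22 q$ ($B{\left(q \right)} = -2 + \left(1 + 1^{2} + 6 \left(-4\right)\right) q = -2 + \left(1 + 1 - 24\right) q = -2 - 22 q$)
$\left(1 + 7 \cdot 7\right) B{\left(-12 \right)} + 150 = \left(1 + 7 \cdot 7\right) \left(-2 - -264\right) + 150 = \left(1 + 49\right) \left(-2 + 264\right) + 150 = 50 \cdot 262 + 150 = 13100 + 150 = 13250$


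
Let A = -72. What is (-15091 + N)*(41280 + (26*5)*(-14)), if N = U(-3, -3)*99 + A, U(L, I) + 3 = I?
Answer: -621771220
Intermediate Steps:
U(L, I) = -3 + I
N = -666 (N = (-3 - 3)*99 - 72 = -6*99 - 72 = -594 - 72 = -666)
(-15091 + N)*(41280 + (26*5)*(-14)) = (-15091 - 666)*(41280 + (26*5)*(-14)) = -15757*(41280 + 130*(-14)) = -15757*(41280 - 1820) = -15757*39460 = -621771220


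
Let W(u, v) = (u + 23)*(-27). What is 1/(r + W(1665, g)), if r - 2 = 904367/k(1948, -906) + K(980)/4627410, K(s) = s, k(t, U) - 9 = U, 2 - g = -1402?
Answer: -46119853/2148364803071 ≈ -2.1467e-5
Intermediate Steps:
g = 1404 (g = 2 - 1*(-1402) = 2 + 1402 = 1404)
k(t, U) = 9 + U
W(u, v) = -621 - 27*u (W(u, v) = (23 + u)*(-27) = -621 - 27*u)
r = -46406382743/46119853 (r = 2 + (904367/(9 - 906) + 980/4627410) = 2 + (904367/(-897) + 980*(1/4627410)) = 2 + (904367*(-1/897) + 98/462741) = 2 + (-904367/897 + 98/462741) = 2 - 46498622449/46119853 = -46406382743/46119853 ≈ -1006.2)
1/(r + W(1665, g)) = 1/(-46406382743/46119853 + (-621 - 27*1665)) = 1/(-46406382743/46119853 + (-621 - 44955)) = 1/(-46406382743/46119853 - 45576) = 1/(-2148364803071/46119853) = -46119853/2148364803071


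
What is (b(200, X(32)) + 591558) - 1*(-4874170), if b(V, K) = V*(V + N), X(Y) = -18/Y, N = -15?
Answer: 5502728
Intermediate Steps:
b(V, K) = V*(-15 + V) (b(V, K) = V*(V - 15) = V*(-15 + V))
(b(200, X(32)) + 591558) - 1*(-4874170) = (200*(-15 + 200) + 591558) - 1*(-4874170) = (200*185 + 591558) + 4874170 = (37000 + 591558) + 4874170 = 628558 + 4874170 = 5502728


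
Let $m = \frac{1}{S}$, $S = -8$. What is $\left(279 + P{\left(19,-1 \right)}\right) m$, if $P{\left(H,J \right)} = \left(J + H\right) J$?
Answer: $- \frac{261}{8} \approx -32.625$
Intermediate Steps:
$P{\left(H,J \right)} = J \left(H + J\right)$ ($P{\left(H,J \right)} = \left(H + J\right) J = J \left(H + J\right)$)
$m = - \frac{1}{8}$ ($m = \frac{1}{-8} = - \frac{1}{8} \approx -0.125$)
$\left(279 + P{\left(19,-1 \right)}\right) m = \left(279 - \left(19 - 1\right)\right) \left(- \frac{1}{8}\right) = \left(279 - 18\right) \left(- \frac{1}{8}\right) = 261 \left(- \frac{1}{8}\right) = - \frac{261}{8}$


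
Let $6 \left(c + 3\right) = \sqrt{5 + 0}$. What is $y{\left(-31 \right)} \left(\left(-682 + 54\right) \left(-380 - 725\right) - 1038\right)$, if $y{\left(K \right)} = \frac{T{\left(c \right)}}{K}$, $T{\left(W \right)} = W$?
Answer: $\frac{2078706}{31} - \frac{346451 \sqrt{5}}{93} \approx 58725.0$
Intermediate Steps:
$c = -3 + \frac{\sqrt{5}}{6}$ ($c = -3 + \frac{\sqrt{5 + 0}}{6} = -3 + \frac{\sqrt{5}}{6} \approx -2.6273$)
$y{\left(K \right)} = \frac{-3 + \frac{\sqrt{5}}{6}}{K}$
$y{\left(-31 \right)} \left(\left(-682 + 54\right) \left(-380 - 725\right) - 1038\right) = \frac{-18 + \sqrt{5}}{6 \left(-31\right)} \left(\left(-682 + 54\right) \left(-380 - 725\right) - 1038\right) = \frac{1}{6} \left(- \frac{1}{31}\right) \left(-18 + \sqrt{5}\right) \left(\left(-628\right) \left(-1105\right) - 1038\right) = \left(\frac{3}{31} - \frac{\sqrt{5}}{186}\right) \left(693940 - 1038\right) = \left(\frac{3}{31} - \frac{\sqrt{5}}{186}\right) 692902 = \frac{2078706}{31} - \frac{346451 \sqrt{5}}{93}$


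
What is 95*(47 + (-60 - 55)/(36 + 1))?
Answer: 154280/37 ≈ 4169.7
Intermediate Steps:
95*(47 + (-60 - 55)/(36 + 1)) = 95*(47 - 115/37) = 95*(1624/37) = 154280/37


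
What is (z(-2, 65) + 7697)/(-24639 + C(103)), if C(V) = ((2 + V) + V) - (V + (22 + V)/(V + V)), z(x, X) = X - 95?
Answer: -1579402/5054129 ≈ -0.31250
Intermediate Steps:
z(x, X) = -95 + X
C(V) = 2 + V - (22 + V)/(2*V) (C(V) = (2 + 2*V) - (V + (22 + V)/((2*V))) = (2 + 2*V) - (V + (22 + V)*(1/(2*V))) = (2 + 2*V) - (V + (22 + V)/(2*V)) = (2 + 2*V) + (-V - (22 + V)/(2*V)) = 2 + V - (22 + V)/(2*V))
(z(-2, 65) + 7697)/(-24639 + C(103)) = ((-95 + 65) + 7697)/(-24639 + (3/2 + 103 - 11/103)) = (-30 + 7697)/(-24639 + (3/2 + 103 - 11*1/103)) = 7667/(-24639 + (3/2 + 103 - 11/103)) = 7667/(-24639 + 21505/206) = 7667/(-5054129/206) = 7667*(-206/5054129) = -1579402/5054129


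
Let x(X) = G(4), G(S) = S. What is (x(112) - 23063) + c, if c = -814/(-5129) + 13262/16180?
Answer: -956760557331/41493610 ≈ -23058.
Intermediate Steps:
x(X) = 4
c = 40595659/41493610 (c = -814*(-1/5129) + 13262*(1/16180) = 814/5129 + 6631/8090 = 40595659/41493610 ≈ 0.97836)
(x(112) - 23063) + c = (4 - 23063) + 40595659/41493610 = -23059 + 40595659/41493610 = -956760557331/41493610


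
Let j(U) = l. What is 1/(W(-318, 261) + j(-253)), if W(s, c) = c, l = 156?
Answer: 1/417 ≈ 0.0023981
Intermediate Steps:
j(U) = 156
1/(W(-318, 261) + j(-253)) = 1/(261 + 156) = 1/417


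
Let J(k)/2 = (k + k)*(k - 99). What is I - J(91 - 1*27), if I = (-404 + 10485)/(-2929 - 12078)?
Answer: 134452639/15007 ≈ 8959.3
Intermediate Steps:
J(k) = 4*k*(-99 + k) (J(k) = 2*((k + k)*(k - 99)) = 2*((2*k)*(-99 + k)) = 2*(2*k*(-99 + k)) = 4*k*(-99 + k))
I = -10081/15007 (I = 10081/(-15007) = 10081*(-1/15007) = -10081/15007 ≈ -0.67175)
I - J(91 - 1*27) = -10081/15007 - 4*(91 - 1*27)*(-99 + (91 - 1*27)) = -10081/15007 - 4*(91 - 27)*(-99 + (91 - 27)) = -10081/15007 - 4*64*(-99 + 64) = -10081/15007 - 4*64*(-35) = -10081/15007 - 1*(-8960) = -10081/15007 + 8960 = 134452639/15007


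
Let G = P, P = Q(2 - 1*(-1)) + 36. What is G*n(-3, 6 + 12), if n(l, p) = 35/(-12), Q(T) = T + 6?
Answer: -525/4 ≈ -131.25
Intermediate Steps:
Q(T) = 6 + T
P = 45 (P = (6 + (2 - 1*(-1))) + 36 = (6 + (2 + 1)) + 36 = (6 + 3) + 36 = 9 + 36 = 45)
G = 45
n(l, p) = -35/12 (n(l, p) = 35*(-1/12) = -35/12)
G*n(-3, 6 + 12) = 45*(-35/12) = -525/4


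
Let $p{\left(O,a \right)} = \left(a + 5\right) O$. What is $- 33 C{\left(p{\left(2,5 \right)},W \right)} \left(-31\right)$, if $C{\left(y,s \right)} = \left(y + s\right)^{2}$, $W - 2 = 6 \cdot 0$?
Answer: $495132$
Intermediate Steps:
$W = 2$ ($W = 2 + 6 \cdot 0 = 2 + 0 = 2$)
$p{\left(O,a \right)} = O \left(5 + a\right)$ ($p{\left(O,a \right)} = \left(5 + a\right) O = O \left(5 + a\right)$)
$C{\left(y,s \right)} = \left(s + y\right)^{2}$
$- 33 C{\left(p{\left(2,5 \right)},W \right)} \left(-31\right) = - 33 \left(2 + 2 \left(5 + 5\right)\right)^{2} \left(-31\right) = - 33 \left(2 + 2 \cdot 10\right)^{2} \left(-31\right) = - 33 \left(2 + 20\right)^{2} \left(-31\right) = - 33 \cdot 22^{2} \left(-31\right) = \left(-33\right) 484 \left(-31\right) = \left(-15972\right) \left(-31\right) = 495132$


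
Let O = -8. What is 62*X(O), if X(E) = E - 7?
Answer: -930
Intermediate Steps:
X(E) = -7 + E
62*X(O) = 62*(-7 - 8) = 62*(-15) = -930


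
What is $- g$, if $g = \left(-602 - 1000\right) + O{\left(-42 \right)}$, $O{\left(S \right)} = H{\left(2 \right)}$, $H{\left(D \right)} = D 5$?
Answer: $1592$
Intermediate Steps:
$H{\left(D \right)} = 5 D$
$O{\left(S \right)} = 10$ ($O{\left(S \right)} = 5 \cdot 2 = 10$)
$g = -1592$ ($g = \left(-602 - 1000\right) + 10 = -1602 + 10 = -1592$)
$- g = \left(-1\right) \left(-1592\right) = 1592$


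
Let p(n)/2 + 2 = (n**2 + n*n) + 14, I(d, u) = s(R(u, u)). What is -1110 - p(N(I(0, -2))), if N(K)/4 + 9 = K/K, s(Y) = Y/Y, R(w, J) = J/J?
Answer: -5230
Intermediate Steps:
R(w, J) = 1
s(Y) = 1
I(d, u) = 1
N(K) = -32 (N(K) = -36 + 4*(K/K) = -36 + 4*1 = -36 + 4 = -32)
p(n) = 24 + 4*n**2 (p(n) = -4 + 2*((n**2 + n*n) + 14) = -4 + 2*((n**2 + n**2) + 14) = -4 + 2*(2*n**2 + 14) = -4 + 2*(14 + 2*n**2) = -4 + (28 + 4*n**2) = 24 + 4*n**2)
-1110 - p(N(I(0, -2))) = -1110 - (24 + 4*(-32)**2) = -1110 - (24 + 4*1024) = -1110 - (24 + 4096) = -1110 - 1*4120 = -1110 - 4120 = -5230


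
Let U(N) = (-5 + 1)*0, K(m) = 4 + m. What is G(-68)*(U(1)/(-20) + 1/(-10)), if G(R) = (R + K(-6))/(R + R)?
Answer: -7/136 ≈ -0.051471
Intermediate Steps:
U(N) = 0 (U(N) = -4*0 = 0)
G(R) = (-2 + R)/(2*R) (G(R) = (R + (4 - 6))/(R + R) = (R - 2)/((2*R)) = (-2 + R)*(1/(2*R)) = (-2 + R)/(2*R))
G(-68)*(U(1)/(-20) + 1/(-10)) = ((½)*(-2 - 68)/(-68))*(0/(-20) + 1/(-10)) = ((½)*(-1/68)*(-70))*(0*(-1/20) + 1*(-⅒)) = 35*(0 - ⅒)/68 = (35/68)*(-⅒) = -7/136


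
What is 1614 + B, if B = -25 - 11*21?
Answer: 1358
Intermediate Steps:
B = -256 (B = -25 - 231 = -256)
1614 + B = 1614 - 256 = 1358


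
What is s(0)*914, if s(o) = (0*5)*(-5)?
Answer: 0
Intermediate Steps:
s(o) = 0 (s(o) = 0*(-5) = 0)
s(0)*914 = 0*914 = 0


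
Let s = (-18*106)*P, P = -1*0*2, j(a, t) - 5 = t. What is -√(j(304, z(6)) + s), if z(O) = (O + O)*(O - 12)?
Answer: -I*√67 ≈ -8.1853*I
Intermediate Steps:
z(O) = 2*O*(-12 + O) (z(O) = (2*O)*(-12 + O) = 2*O*(-12 + O))
j(a, t) = 5 + t
P = 0 (P = 0*2 = 0)
s = 0 (s = -18*106*0 = -1908*0 = 0)
-√(j(304, z(6)) + s) = -√((5 + 2*6*(-12 + 6)) + 0) = -√((5 + 2*6*(-6)) + 0) = -√((5 - 72) + 0) = -√(-67 + 0) = -√(-67) = -I*√67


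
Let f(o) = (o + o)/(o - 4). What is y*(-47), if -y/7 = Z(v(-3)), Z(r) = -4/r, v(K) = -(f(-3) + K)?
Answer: -9212/15 ≈ -614.13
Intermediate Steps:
f(o) = 2*o/(-4 + o) (f(o) = (2*o)/(-4 + o) = 2*o/(-4 + o))
v(K) = -6/7 - K (v(K) = -(2*(-3)/(-4 - 3) + K) = -(2*(-3)/(-7) + K) = -(2*(-3)*(-⅐) + K) = -(6/7 + K) = -6/7 - K)
y = 196/15 (y = -(-28)/(-6/7 - 1*(-3)) = -(-28)/(-6/7 + 3) = -(-28)/15/7 = -(-28)*7/15 = -7*(-28/15) = 196/15 ≈ 13.067)
y*(-47) = (196/15)*(-47) = -9212/15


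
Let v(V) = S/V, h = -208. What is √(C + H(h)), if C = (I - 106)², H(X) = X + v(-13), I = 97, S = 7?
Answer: I*√21554/13 ≈ 11.293*I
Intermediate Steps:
v(V) = 7/V
H(X) = -7/13 + X (H(X) = X + 7/(-13) = X + 7*(-1/13) = X - 7/13 = -7/13 + X)
C = 81 (C = (97 - 106)² = (-9)² = 81)
√(C + H(h)) = √(81 + (-7/13 - 208)) = √(81 - 2711/13) = √(-1658/13) = I*√21554/13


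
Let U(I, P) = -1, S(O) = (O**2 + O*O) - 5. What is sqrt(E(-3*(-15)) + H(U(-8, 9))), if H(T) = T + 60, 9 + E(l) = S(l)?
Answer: 3*sqrt(455) ≈ 63.992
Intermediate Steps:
S(O) = -5 + 2*O**2 (S(O) = (O**2 + O**2) - 5 = 2*O**2 - 5 = -5 + 2*O**2)
E(l) = -14 + 2*l**2 (E(l) = -9 + (-5 + 2*l**2) = -14 + 2*l**2)
H(T) = 60 + T
sqrt(E(-3*(-15)) + H(U(-8, 9))) = sqrt((-14 + 2*(-3*(-15))**2) + (60 - 1)) = sqrt((-14 + 2*45**2) + 59) = sqrt((-14 + 2*2025) + 59) = sqrt((-14 + 4050) + 59) = sqrt(4036 + 59) = sqrt(4095) = 3*sqrt(455)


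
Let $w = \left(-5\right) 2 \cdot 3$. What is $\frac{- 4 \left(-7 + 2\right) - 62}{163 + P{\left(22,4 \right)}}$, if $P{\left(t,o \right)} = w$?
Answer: $- \frac{6}{19} \approx -0.31579$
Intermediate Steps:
$w = -30$ ($w = \left(-10\right) 3 = -30$)
$P{\left(t,o \right)} = -30$
$\frac{- 4 \left(-7 + 2\right) - 62}{163 + P{\left(22,4 \right)}} = \frac{- 4 \left(-7 + 2\right) - 62}{163 - 30} = \frac{\left(-4\right) \left(-5\right) - 62}{133} = \left(20 - 62\right) \frac{1}{133} = \left(-42\right) \frac{1}{133} = - \frac{6}{19}$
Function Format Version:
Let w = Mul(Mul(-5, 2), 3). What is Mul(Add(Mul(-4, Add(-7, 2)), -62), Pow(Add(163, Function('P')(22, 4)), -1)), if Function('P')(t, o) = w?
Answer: Rational(-6, 19) ≈ -0.31579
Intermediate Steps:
w = -30 (w = Mul(-10, 3) = -30)
Function('P')(t, o) = -30
Mul(Add(Mul(-4, Add(-7, 2)), -62), Pow(Add(163, Function('P')(22, 4)), -1)) = Mul(Add(Mul(-4, Add(-7, 2)), -62), Pow(Add(163, -30), -1)) = Mul(Add(Mul(-4, -5), -62), Pow(133, -1)) = Mul(Add(20, -62), Rational(1, 133)) = Mul(-42, Rational(1, 133)) = Rational(-6, 19)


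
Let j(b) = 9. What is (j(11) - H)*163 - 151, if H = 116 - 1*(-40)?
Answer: -24112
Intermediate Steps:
H = 156 (H = 116 + 40 = 156)
(j(11) - H)*163 - 151 = (9 - 1*156)*163 - 151 = (9 - 156)*163 - 151 = -147*163 - 151 = -23961 - 151 = -24112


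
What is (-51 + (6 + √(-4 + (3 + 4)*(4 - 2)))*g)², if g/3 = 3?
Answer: 819 + 54*√10 ≈ 989.76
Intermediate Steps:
g = 9 (g = 3*3 = 9)
(-51 + (6 + √(-4 + (3 + 4)*(4 - 2)))*g)² = (-51 + (6 + √(-4 + (3 + 4)*(4 - 2)))*9)² = (-51 + (6 + √(-4 + 7*2))*9)² = (-51 + (6 + √(-4 + 14))*9)² = (-51 + (6 + √10)*9)² = (-51 + (54 + 9*√10))² = (3 + 9*√10)²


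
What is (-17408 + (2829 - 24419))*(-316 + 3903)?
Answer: -139885826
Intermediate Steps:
(-17408 + (2829 - 24419))*(-316 + 3903) = (-17408 - 21590)*3587 = -38998*3587 = -139885826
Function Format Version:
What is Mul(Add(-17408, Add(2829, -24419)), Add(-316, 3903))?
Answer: -139885826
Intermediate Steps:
Mul(Add(-17408, Add(2829, -24419)), Add(-316, 3903)) = Mul(Add(-17408, -21590), 3587) = Mul(-38998, 3587) = -139885826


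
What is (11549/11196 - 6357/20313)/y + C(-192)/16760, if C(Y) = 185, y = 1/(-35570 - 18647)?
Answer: -824986860418619/21175733736 ≈ -38959.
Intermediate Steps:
y = -1/54217 (y = 1/(-54217) = -1/54217 ≈ -1.8444e-5)
(11549/11196 - 6357/20313)/y + C(-192)/16760 = (11549/11196 - 6357/20313)/(-1/54217) + 185/16760 = (11549*(1/11196) - 6357*1/20313)*(-54217) + 185*(1/16760) = (11549/11196 - 2119/6771)*(-54217) + 37/3352 = (18157985/25269372)*(-54217) + 37/3352 = -984471472745/25269372 + 37/3352 = -824986860418619/21175733736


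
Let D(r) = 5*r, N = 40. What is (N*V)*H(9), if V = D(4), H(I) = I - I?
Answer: 0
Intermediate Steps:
H(I) = 0
V = 20 (V = 5*4 = 20)
(N*V)*H(9) = (40*20)*0 = 800*0 = 0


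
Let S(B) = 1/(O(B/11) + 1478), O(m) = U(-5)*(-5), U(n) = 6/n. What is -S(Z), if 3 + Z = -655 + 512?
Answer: -1/1484 ≈ -0.00067385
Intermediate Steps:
O(m) = 6 (O(m) = (6/(-5))*(-5) = (6*(-⅕))*(-5) = -6/5*(-5) = 6)
Z = -146 (Z = -3 + (-655 + 512) = -3 - 143 = -146)
S(B) = 1/1484 (S(B) = 1/(6 + 1478) = 1/1484)
-S(Z) = -1*1/1484 = -1/1484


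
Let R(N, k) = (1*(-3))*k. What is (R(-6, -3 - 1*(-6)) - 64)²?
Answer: 5329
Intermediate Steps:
R(N, k) = -3*k
(R(-6, -3 - 1*(-6)) - 64)² = (-3*(-3 - 1*(-6)) - 64)² = (-3*(-3 + 6) - 64)² = (-3*3 - 64)² = (-9 - 64)² = (-73)² = 5329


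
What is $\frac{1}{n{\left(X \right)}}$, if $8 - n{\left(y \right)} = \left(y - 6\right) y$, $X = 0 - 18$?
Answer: $- \frac{1}{424} \approx -0.0023585$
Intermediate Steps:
$X = -18$ ($X = 0 - 18 = -18$)
$n{\left(y \right)} = 8 - y \left(-6 + y\right)$ ($n{\left(y \right)} = 8 - \left(y - 6\right) y = 8 - \left(-6 + y\right) y = 8 - y \left(-6 + y\right)$)
$\frac{1}{n{\left(X \right)}} = \frac{1}{8 - \left(-18\right)^{2} + 6 \left(-18\right)} = \frac{1}{8 - 324 - 108} = \frac{1}{-424} = - \frac{1}{424}$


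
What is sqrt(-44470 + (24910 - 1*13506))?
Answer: 3*I*sqrt(3674) ≈ 181.84*I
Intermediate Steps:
sqrt(-44470 + (24910 - 1*13506)) = sqrt(-44470 + (24910 - 13506)) = sqrt(-44470 + 11404) = sqrt(-33066) = 3*I*sqrt(3674)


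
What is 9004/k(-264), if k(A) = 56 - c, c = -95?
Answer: 9004/151 ≈ 59.629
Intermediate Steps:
k(A) = 151 (k(A) = 56 - 1*(-95) = 56 + 95 = 151)
9004/k(-264) = 9004/151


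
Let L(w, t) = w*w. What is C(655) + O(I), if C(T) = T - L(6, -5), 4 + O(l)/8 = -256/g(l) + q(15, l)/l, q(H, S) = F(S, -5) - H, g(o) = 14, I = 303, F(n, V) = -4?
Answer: 933691/2121 ≈ 440.21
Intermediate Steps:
L(w, t) = w**2
q(H, S) = -4 - H
O(l) = -1248/7 - 152/l (O(l) = -32 + 8*(-256/14 + (-4 - 1*15)/l) = -32 + 8*(-256*1/14 + (-4 - 15)/l) = -32 + 8*(-128/7 - 19/l) = -32 + (-1024/7 - 152/l) = -1248/7 - 152/l)
C(T) = -36 + T (C(T) = T - 1*6**2 = T - 1*36 = T - 36 = -36 + T)
C(655) + O(I) = (-36 + 655) + (-1248/7 - 152/303) = 619 + (-1248/7 - 152*1/303) = 619 + (-1248/7 - 152/303) = 619 - 379208/2121 = 933691/2121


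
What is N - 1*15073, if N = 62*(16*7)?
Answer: -8129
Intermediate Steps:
N = 6944 (N = 62*112 = 6944)
N - 1*15073 = 6944 - 1*15073 = 6944 - 15073 = -8129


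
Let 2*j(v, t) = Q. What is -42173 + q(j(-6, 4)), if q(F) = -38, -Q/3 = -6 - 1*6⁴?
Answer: -42211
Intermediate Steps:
Q = 3906 (Q = -3*(-6 - 1*6⁴) = -3*(-6 - 1*1296) = -3*(-6 - 1296) = -3*(-1302) = 3906)
j(v, t) = 1953 (j(v, t) = (½)*3906 = 1953)
-42173 + q(j(-6, 4)) = -42173 - 38 = -42211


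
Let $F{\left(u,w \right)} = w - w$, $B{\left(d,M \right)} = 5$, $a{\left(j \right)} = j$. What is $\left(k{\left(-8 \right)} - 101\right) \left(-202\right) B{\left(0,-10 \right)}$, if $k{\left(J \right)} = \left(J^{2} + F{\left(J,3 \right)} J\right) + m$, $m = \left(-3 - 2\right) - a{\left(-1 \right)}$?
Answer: $41410$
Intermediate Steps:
$F{\left(u,w \right)} = 0$
$m = -4$ ($m = \left(-3 - 2\right) - -1 = -5 + 1 = -4$)
$k{\left(J \right)} = -4 + J^{2}$ ($k{\left(J \right)} = \left(J^{2} + 0 J\right) - 4 = \left(J^{2} + 0\right) - 4 = J^{2} - 4 = -4 + J^{2}$)
$\left(k{\left(-8 \right)} - 101\right) \left(-202\right) B{\left(0,-10 \right)} = \left(\left(-4 + \left(-8\right)^{2}\right) - 101\right) \left(-202\right) 5 = \left(\left(-4 + 64\right) - 101\right) \left(-202\right) 5 = \left(60 - 101\right) \left(-202\right) 5 = \left(-41\right) \left(-202\right) 5 = 8282 \cdot 5 = 41410$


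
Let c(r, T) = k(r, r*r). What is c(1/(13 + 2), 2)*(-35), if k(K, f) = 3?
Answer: -105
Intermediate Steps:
c(r, T) = 3
c(1/(13 + 2), 2)*(-35) = 3*(-35) = -105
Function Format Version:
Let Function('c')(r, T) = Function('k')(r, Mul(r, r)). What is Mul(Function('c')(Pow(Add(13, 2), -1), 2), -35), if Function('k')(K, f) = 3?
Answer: -105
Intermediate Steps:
Function('c')(r, T) = 3
Mul(Function('c')(Pow(Add(13, 2), -1), 2), -35) = Mul(3, -35) = -105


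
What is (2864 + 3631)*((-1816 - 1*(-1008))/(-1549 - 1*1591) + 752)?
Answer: 767088078/157 ≈ 4.8859e+6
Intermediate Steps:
(2864 + 3631)*((-1816 - 1*(-1008))/(-1549 - 1*1591) + 752) = 6495*((-1816 + 1008)/(-1549 - 1591) + 752) = 6495*(-808/(-3140) + 752) = 6495*(-808*(-1/3140) + 752) = 6495*(202/785 + 752) = 6495*(590522/785) = 767088078/157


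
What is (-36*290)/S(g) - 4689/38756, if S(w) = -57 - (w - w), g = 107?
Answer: 134781789/736364 ≈ 183.04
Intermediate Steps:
S(w) = -57 (S(w) = -57 - 1*0 = -57 + 0 = -57)
(-36*290)/S(g) - 4689/38756 = -36*290/(-57) - 4689/38756 = -10440*(-1/57) - 4689*1/38756 = 3480/19 - 4689/38756 = 134781789/736364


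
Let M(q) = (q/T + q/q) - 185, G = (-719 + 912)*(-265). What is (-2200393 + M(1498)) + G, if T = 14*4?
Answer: -9006781/4 ≈ -2.2517e+6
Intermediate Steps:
T = 56
G = -51145 (G = 193*(-265) = -51145)
M(q) = -184 + q/56 (M(q) = (q/56 + q/q) - 185 = (q*(1/56) + 1) - 185 = (q/56 + 1) - 185 = (1 + q/56) - 185 = -184 + q/56)
(-2200393 + M(1498)) + G = (-2200393 + (-184 + (1/56)*1498)) - 51145 = (-2200393 + (-184 + 107/4)) - 51145 = (-2200393 - 629/4) - 51145 = -8802201/4 - 51145 = -9006781/4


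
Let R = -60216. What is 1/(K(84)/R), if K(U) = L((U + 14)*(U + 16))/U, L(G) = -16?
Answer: 316134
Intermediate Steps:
K(U) = -16/U
1/(K(84)/R) = 1/(-16/84/(-60216)) = 1/(-16*1/84*(-1/60216)) = 1/(-4/21*(-1/60216)) = 1/(1/316134) = 316134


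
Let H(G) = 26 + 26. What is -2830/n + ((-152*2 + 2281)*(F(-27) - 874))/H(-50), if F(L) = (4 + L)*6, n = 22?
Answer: -5520386/143 ≈ -38604.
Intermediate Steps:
H(G) = 52
F(L) = 24 + 6*L
-2830/n + ((-152*2 + 2281)*(F(-27) - 874))/H(-50) = -2830/22 + ((-152*2 + 2281)*((24 + 6*(-27)) - 874))/52 = -2830*1/22 + ((-304 + 2281)*((24 - 162) - 874))*(1/52) = -1415/11 + (1977*(-138 - 874))*(1/52) = -1415/11 + (1977*(-1012))*(1/52) = -1415/11 - 2000724*1/52 = -1415/11 - 500181/13 = -5520386/143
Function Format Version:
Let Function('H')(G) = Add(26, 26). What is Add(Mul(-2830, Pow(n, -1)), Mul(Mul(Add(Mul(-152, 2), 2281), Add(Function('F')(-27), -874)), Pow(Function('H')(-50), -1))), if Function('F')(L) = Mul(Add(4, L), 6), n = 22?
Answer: Rational(-5520386, 143) ≈ -38604.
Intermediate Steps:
Function('H')(G) = 52
Function('F')(L) = Add(24, Mul(6, L))
Add(Mul(-2830, Pow(n, -1)), Mul(Mul(Add(Mul(-152, 2), 2281), Add(Function('F')(-27), -874)), Pow(Function('H')(-50), -1))) = Add(Mul(-2830, Pow(22, -1)), Mul(Mul(Add(Mul(-152, 2), 2281), Add(Add(24, Mul(6, -27)), -874)), Pow(52, -1))) = Add(Mul(-2830, Rational(1, 22)), Mul(Mul(Add(-304, 2281), Add(Add(24, -162), -874)), Rational(1, 52))) = Add(Rational(-1415, 11), Mul(Mul(1977, Add(-138, -874)), Rational(1, 52))) = Add(Rational(-1415, 11), Mul(Mul(1977, -1012), Rational(1, 52))) = Add(Rational(-1415, 11), Mul(-2000724, Rational(1, 52))) = Add(Rational(-1415, 11), Rational(-500181, 13)) = Rational(-5520386, 143)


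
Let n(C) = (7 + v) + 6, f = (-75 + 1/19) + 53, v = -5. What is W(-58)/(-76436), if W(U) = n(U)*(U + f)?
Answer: 3038/363071 ≈ 0.0083675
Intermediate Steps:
f = -417/19 (f = (-75 + 1/19) + 53 = -1424/19 + 53 = -417/19 ≈ -21.947)
n(C) = 8 (n(C) = (7 - 5) + 6 = 2 + 6 = 8)
W(U) = -3336/19 + 8*U (W(U) = 8*(U - 417/19) = 8*(-417/19 + U) = -3336/19 + 8*U)
W(-58)/(-76436) = (-3336/19 + 8*(-58))/(-76436) = (-3336/19 - 464)*(-1/76436) = -12152/19*(-1/76436) = 3038/363071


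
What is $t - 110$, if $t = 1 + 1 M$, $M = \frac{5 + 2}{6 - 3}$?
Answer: $- \frac{320}{3} \approx -106.67$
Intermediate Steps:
$M = \frac{7}{3} \approx 2.3333$
$t = \frac{10}{3}$ ($t = 1 + 1 \cdot \frac{7}{3} = 1 + \frac{7}{3} = \frac{10}{3} \approx 3.3333$)
$t - 110 = \frac{10}{3} - 110 = - \frac{320}{3}$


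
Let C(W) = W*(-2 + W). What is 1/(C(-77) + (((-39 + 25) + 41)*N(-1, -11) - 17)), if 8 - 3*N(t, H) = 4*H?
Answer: 1/6534 ≈ 0.00015305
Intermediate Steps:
N(t, H) = 8/3 - 4*H/3
1/(C(-77) + (((-39 + 25) + 41)*N(-1, -11) - 17)) = 1/(-77*(-2 - 77) + (((-39 + 25) + 41)*(8/3 - 4/3*(-11)) - 17)) = 1/(-77*(-79) + ((-14 + 41)*(8/3 + 44/3) - 17)) = 1/(6083 + (27*(52/3) - 17)) = 1/(6083 + (468 - 17)) = 1/(6083 + 451) = 1/6534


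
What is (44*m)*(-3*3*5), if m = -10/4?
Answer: 4950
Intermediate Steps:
m = -5/2 (m = -10*¼ = -5/2 ≈ -2.5000)
(44*m)*(-3*3*5) = (44*(-5/2))*(-3*3*5) = -(-990)*5 = -110*(-45) = 4950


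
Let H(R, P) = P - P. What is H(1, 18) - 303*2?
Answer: -606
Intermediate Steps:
H(R, P) = 0
H(1, 18) - 303*2 = 0 - 303*2 = 0 - 1*606 = 0 - 606 = -606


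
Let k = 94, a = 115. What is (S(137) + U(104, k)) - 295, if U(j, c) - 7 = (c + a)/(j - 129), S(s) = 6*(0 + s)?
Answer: 13141/25 ≈ 525.64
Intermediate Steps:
S(s) = 6*s
U(j, c) = 7 + (115 + c)/(-129 + j) (U(j, c) = 7 + (c + 115)/(j - 129) = 7 + (115 + c)/(-129 + j))
(S(137) + U(104, k)) - 295 = (6*137 + (-788 + 94 + 7*104)/(-129 + 104)) - 295 = (822 + (-788 + 94 + 728)/(-25)) - 295 = (822 - 1/25*34) - 295 = (822 - 34/25) - 295 = 20516/25 - 295 = 13141/25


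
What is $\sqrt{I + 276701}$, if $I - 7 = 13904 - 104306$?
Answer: $\sqrt{186306} \approx 431.63$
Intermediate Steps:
$I = -90395$ ($I = 7 + \left(13904 - 104306\right) = 7 - 90402 = -90395$)
$\sqrt{I + 276701} = \sqrt{-90395 + 276701} = \sqrt{186306}$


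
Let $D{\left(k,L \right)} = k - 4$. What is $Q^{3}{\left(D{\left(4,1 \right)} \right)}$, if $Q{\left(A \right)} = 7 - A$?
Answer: $343$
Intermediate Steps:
$D{\left(k,L \right)} = -4 + k$ ($D{\left(k,L \right)} = k - 4 = -4 + k$)
$Q^{3}{\left(D{\left(4,1 \right)} \right)} = \left(7 - \left(-4 + 4\right)\right)^{3} = \left(7 - 0\right)^{3} = \left(7 + 0\right)^{3} = 7^{3} = 343$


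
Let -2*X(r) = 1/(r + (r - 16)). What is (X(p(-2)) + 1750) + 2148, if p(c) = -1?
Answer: 140329/36 ≈ 3898.0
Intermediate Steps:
X(r) = -1/(2*(-16 + 2*r)) (X(r) = -1/(2*(r + (r - 16))) = -1/(2*(r + (-16 + r))) = -1/(2*(-16 + 2*r)))
(X(p(-2)) + 1750) + 2148 = (-1/(-32 + 4*(-1)) + 1750) + 2148 = (-1/(-32 - 4) + 1750) + 2148 = (-1/(-36) + 1750) + 2148 = (-1*(-1/36) + 1750) + 2148 = (1/36 + 1750) + 2148 = 63001/36 + 2148 = 140329/36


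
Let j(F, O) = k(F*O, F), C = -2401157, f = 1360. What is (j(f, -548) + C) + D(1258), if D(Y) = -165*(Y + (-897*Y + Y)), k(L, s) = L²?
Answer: 555625652393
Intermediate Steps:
j(F, O) = F²*O² (j(F, O) = (F*O)² = F²*O²)
D(Y) = 147675*Y (D(Y) = -165*(Y - 896*Y) = -(-147675)*Y = 147675*Y)
(j(f, -548) + C) + D(1258) = (1360²*(-548)² - 2401157) + 147675*1258 = (1849600*300304 - 2401157) + 185775150 = (555442278400 - 2401157) + 185775150 = 555439877243 + 185775150 = 555625652393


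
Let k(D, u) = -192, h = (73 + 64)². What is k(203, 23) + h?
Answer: 18577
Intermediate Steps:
h = 18769 (h = 137² = 18769)
k(203, 23) + h = -192 + 18769 = 18577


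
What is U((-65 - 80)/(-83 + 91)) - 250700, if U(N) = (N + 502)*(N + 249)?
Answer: -8895063/64 ≈ -1.3899e+5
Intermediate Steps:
U(N) = (249 + N)*(502 + N) (U(N) = (502 + N)*(249 + N) = (249 + N)*(502 + N))
U((-65 - 80)/(-83 + 91)) - 250700 = (124998 + ((-65 - 80)/(-83 + 91))**2 + 751*((-65 - 80)/(-83 + 91))) - 250700 = (124998 + (-145/8)**2 + 751*(-145/8)) - 250700 = (124998 + 21025/64 - 108895/8) - 250700 = 7149737/64 - 250700 = -8895063/64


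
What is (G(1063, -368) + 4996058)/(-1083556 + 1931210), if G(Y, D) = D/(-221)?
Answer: 552064593/93665767 ≈ 5.8940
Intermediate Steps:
G(Y, D) = -D/221 (G(Y, D) = D*(-1/221) = -D/221)
(G(1063, -368) + 4996058)/(-1083556 + 1931210) = (-1/221*(-368) + 4996058)/(-1083556 + 1931210) = (368/221 + 4996058)/847654 = (1104129186/221)*(1/847654) = 552064593/93665767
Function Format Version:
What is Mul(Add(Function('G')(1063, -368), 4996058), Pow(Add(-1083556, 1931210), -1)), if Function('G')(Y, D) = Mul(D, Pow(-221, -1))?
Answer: Rational(552064593, 93665767) ≈ 5.8940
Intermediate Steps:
Function('G')(Y, D) = Mul(Rational(-1, 221), D) (Function('G')(Y, D) = Mul(D, Rational(-1, 221)) = Mul(Rational(-1, 221), D))
Mul(Add(Function('G')(1063, -368), 4996058), Pow(Add(-1083556, 1931210), -1)) = Mul(Add(Mul(Rational(-1, 221), -368), 4996058), Pow(Add(-1083556, 1931210), -1)) = Mul(Add(Rational(368, 221), 4996058), Pow(847654, -1)) = Mul(Rational(1104129186, 221), Rational(1, 847654)) = Rational(552064593, 93665767)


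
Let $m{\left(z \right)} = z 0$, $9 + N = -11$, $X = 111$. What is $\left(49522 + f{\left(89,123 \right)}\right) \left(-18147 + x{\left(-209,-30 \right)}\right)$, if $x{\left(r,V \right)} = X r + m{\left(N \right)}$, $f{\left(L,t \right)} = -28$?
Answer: $-2046378924$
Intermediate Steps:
$N = -20$ ($N = -9 - 11 = -20$)
$m{\left(z \right)} = 0$
$x{\left(r,V \right)} = 111 r$ ($x{\left(r,V \right)} = 111 r + 0 = 111 r$)
$\left(49522 + f{\left(89,123 \right)}\right) \left(-18147 + x{\left(-209,-30 \right)}\right) = \left(49522 - 28\right) \left(-18147 + 111 \left(-209\right)\right) = 49494 \left(-18147 - 23199\right) = 49494 \left(-41346\right) = -2046378924$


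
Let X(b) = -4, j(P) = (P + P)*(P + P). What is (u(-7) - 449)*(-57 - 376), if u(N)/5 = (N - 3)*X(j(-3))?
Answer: 107817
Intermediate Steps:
j(P) = 4*P**2 (j(P) = (2*P)*(2*P) = 4*P**2)
u(N) = 60 - 20*N (u(N) = 5*((N - 3)*(-4)) = 5*((-3 + N)*(-4)) = 5*(12 - 4*N) = 60 - 20*N)
(u(-7) - 449)*(-57 - 376) = ((60 - 20*(-7)) - 449)*(-57 - 376) = ((60 + 140) - 449)*(-433) = (200 - 449)*(-433) = -249*(-433) = 107817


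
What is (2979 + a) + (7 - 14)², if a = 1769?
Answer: 4797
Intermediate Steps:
(2979 + a) + (7 - 14)² = (2979 + 1769) + (7 - 14)² = 4748 + (-7)² = 4748 + 49 = 4797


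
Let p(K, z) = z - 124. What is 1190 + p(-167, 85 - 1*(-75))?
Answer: 1226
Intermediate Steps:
p(K, z) = -124 + z
1190 + p(-167, 85 - 1*(-75)) = 1190 + (-124 + (85 - 1*(-75))) = 1190 + (-124 + (85 + 75)) = 1190 + (-124 + 160) = 1190 + 36 = 1226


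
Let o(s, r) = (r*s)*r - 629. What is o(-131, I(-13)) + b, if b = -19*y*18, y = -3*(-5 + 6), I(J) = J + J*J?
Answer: -3187619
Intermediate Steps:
I(J) = J + J²
y = -3 (y = -3*1 = -3)
o(s, r) = -629 + s*r² (o(s, r) = s*r² - 629 = -629 + s*r²)
b = 1026 (b = -19*(-3)*18 = 57*18 = 1026)
o(-131, I(-13)) + b = (-629 - 131*169*(1 - 13)²) + 1026 = (-629 - 131*(-13*(-12))²) + 1026 = (-629 - 131*156²) + 1026 = (-629 - 131*24336) + 1026 = (-629 - 3188016) + 1026 = -3188645 + 1026 = -3187619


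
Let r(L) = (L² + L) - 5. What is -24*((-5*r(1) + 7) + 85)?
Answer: -2568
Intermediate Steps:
r(L) = -5 + L + L² (r(L) = (L + L²) - 5 = -5 + L + L²)
-24*((-5*r(1) + 7) + 85) = -24*((-5*(-5 + 1 + 1²) + 7) + 85) = -24*((-5*(-5 + 1 + 1) + 7) + 85) = -24*((-5*(-3) + 7) + 85) = -24*((15 + 7) + 85) = -24*(22 + 85) = -24*107 = -2568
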